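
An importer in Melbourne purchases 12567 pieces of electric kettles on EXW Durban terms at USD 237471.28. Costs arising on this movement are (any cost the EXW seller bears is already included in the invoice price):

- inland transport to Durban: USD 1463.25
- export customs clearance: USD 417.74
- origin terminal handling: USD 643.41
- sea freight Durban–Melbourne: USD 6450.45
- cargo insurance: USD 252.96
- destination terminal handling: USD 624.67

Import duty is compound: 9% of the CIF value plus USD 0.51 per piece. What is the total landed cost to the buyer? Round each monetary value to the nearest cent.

EXW: the seller makes goods available at their premises; the buyer bears all onward costs.
CIF value = EXW price + inland to port + export clearance + origin terminal + freight + insurance = 237471.28 + 1463.25 + 417.74 + 643.41 + 6450.45 + 252.96 = 246699.09
Ad valorem component: 246699.09 × 9% = 22202.92
Specific component: 12567 × 0.51 = 6409.17
Import duty = 22202.92 + 6409.17 = 28612.09
Buyer bears: inland to port 1463.25 + export clearance 417.74 + origin terminal 643.41 + freight 6450.45 + insurance 252.96 + destination terminal 624.67 + duty 28612.09 = 38464.57
Landed cost = invoice 237471.28 + 38464.57 = 275935.85

Total landed cost: USD 275935.85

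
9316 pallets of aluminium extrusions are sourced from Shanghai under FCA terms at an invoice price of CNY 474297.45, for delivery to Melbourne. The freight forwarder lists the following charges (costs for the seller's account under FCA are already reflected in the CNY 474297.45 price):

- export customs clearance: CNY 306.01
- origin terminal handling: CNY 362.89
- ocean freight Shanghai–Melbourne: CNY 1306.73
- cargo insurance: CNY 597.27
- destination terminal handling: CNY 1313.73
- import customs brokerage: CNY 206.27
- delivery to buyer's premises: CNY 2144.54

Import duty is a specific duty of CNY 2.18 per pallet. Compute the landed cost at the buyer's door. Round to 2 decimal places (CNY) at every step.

Total landed cost: CNY 500537.76

FCA: the seller delivers export-cleared goods to the carrier; the buyer bears costs from that point.
Already in the invoice (seller's account under FCA): export clearance — exclude.
CIF value = FCA price + origin terminal + freight + insurance = 474297.45 + 362.89 + 1306.73 + 597.27 = 476564.34
Import duty = 9316 × 2.18 = 20308.88
Buyer bears: origin terminal 362.89 + freight 1306.73 + insurance 597.27 + destination terminal 1313.73 + brokerage 206.27 + delivery 2144.54 + duty 20308.88 = 26240.31
Landed cost = invoice 474297.45 + 26240.31 = 500537.76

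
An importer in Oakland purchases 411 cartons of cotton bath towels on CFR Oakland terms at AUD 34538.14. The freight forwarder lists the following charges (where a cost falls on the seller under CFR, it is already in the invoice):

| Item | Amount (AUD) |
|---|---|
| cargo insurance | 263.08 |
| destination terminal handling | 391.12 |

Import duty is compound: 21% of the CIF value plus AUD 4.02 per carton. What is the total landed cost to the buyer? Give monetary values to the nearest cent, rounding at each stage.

Total landed cost: AUD 44152.82

CFR: the seller pays costs through ocean freight to the destination port, but not insurance.
CIF value = CFR price + insurance = 34538.14 + 263.08 = 34801.22
Ad valorem component: 34801.22 × 21% = 7308.26
Specific component: 411 × 4.02 = 1652.22
Import duty = 7308.26 + 1652.22 = 8960.48
Buyer bears: insurance 263.08 + destination terminal 391.12 + duty 8960.48 = 9614.68
Landed cost = invoice 34538.14 + 9614.68 = 44152.82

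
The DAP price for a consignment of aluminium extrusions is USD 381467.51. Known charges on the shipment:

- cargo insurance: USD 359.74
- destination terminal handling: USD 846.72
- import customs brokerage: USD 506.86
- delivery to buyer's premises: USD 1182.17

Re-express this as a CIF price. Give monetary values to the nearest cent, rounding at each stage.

CIF price: USD 379438.62

Not relevant to the conversion: insurance — on the seller under both DAP and CIF; already in the DAP price and stays in the CIF price. brokerage — on the buyer under both terms; not part of either seller's price.
From DAP to CIF, the seller no longer bears: destination terminal, delivery.
CIF price = 381467.51 − 846.72 − 1182.17 = 379438.62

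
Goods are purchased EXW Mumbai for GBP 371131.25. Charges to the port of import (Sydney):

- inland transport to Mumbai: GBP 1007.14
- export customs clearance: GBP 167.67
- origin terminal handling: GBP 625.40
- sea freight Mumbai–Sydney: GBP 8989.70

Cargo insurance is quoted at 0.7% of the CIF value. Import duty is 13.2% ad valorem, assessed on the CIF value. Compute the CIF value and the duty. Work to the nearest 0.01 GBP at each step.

CIF value: GBP 384613.45; import duty: GBP 50768.98

Let C be the CIF value. C = EXW price + pre-shipment costs + freight + 0.7% × C
C − 0.7% × C = 371131.25 + 1007.14 + 167.67 + 625.40 + 8989.70
0.993 × C = 381921.16
C = 381921.16 / 0.993 = 384613.45
Insurance premium = 0.7% × 384613.45 = 2692.29
Import duty = 384613.45 × 13.2% = 50768.98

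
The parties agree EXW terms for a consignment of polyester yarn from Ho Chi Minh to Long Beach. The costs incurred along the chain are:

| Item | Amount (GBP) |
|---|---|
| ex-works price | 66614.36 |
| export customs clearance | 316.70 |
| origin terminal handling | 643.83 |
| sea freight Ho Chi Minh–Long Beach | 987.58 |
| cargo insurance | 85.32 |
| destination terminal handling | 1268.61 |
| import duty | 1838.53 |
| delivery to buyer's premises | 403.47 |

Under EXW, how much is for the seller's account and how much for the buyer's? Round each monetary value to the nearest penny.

EXW: the seller makes goods available at their premises; the buyer bears all onward costs.
Seller's account: goods 66614.36 = 66614.36
Buyer's account: export clearance 316.70 + origin terminal 643.83 + freight 987.58 + insurance 85.32 + destination terminal 1268.61 + duty 1838.53 + delivery 403.47 = 5544.04

Seller: GBP 66614.36; buyer: GBP 5544.04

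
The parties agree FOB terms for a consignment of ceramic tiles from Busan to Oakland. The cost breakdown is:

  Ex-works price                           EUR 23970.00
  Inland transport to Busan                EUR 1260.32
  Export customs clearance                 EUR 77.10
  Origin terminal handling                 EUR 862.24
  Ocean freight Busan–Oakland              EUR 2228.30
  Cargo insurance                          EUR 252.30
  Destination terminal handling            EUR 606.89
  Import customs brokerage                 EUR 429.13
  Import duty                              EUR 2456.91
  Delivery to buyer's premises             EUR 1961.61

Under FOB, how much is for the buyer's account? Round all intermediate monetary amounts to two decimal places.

Buyer's account: EUR 7935.14

FOB: the seller bears costs until goods are on board at the origin port; the buyer bears freight, insurance and all costs thereafter.
Seller's account: goods 23970.00 + inland to port 1260.32 + export clearance 77.10 + origin terminal 862.24 = 26169.66
Buyer's account: freight 2228.30 + insurance 252.30 + destination terminal 606.89 + brokerage 429.13 + duty 2456.91 + delivery 1961.61 = 7935.14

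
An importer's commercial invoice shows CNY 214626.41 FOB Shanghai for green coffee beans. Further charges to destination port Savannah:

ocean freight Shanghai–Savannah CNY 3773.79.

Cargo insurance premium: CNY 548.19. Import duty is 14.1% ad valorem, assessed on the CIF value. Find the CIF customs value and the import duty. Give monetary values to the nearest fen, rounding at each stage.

CIF value: CNY 218948.39; import duty: CNY 30871.72

CIF = FOB price + freight + insurance
CIF = 214626.41 + 3773.79 + 548.19 = 218948.39
Import duty = 218948.39 × 14.1% = 30871.72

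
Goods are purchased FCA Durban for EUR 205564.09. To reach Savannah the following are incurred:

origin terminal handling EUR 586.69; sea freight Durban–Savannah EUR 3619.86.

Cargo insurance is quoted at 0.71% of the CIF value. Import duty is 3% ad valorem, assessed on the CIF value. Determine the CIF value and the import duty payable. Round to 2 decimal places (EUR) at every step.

Let C be the CIF value. C = FCA price + pre-shipment costs + freight + 0.71% × C
C − 0.71% × C = 205564.09 + 586.69 + 3619.86
0.9929 × C = 209770.64
C = 209770.64 / 0.9929 = 211270.66
Insurance premium = 0.71% × 211270.66 = 1500.02
Import duty = 211270.66 × 3% = 6338.12

CIF value: EUR 211270.66; import duty: EUR 6338.12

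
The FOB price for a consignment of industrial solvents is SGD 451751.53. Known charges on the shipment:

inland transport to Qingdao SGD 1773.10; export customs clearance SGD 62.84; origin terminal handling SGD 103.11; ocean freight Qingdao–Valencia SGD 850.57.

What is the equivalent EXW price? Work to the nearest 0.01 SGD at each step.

Not relevant to the conversion: freight — on the buyer under both terms; not part of either seller's price.
From FOB to EXW, the seller no longer bears: inland to port, export clearance, origin terminal.
EXW price = 451751.53 − 1773.10 − 62.84 − 103.11 = 449812.48

EXW price: SGD 449812.48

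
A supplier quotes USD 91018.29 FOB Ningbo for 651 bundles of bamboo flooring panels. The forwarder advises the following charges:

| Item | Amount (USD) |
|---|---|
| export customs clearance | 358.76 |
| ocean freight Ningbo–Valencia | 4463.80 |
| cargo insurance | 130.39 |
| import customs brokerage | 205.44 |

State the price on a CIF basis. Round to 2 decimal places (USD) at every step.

Not relevant to the conversion: export clearance — on the seller under both FOB and CIF; already in the FOB price and stays in the CIF price. brokerage — on the buyer under both terms; not part of either seller's price.
From FOB to CIF, the seller additionally bears: freight, insurance.
CIF price = 91018.29 + 4463.80 + 130.39 = 95612.48

CIF price: USD 95612.48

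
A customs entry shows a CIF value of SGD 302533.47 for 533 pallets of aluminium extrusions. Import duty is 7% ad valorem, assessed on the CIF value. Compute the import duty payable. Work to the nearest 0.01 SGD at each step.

Import duty: SGD 21177.34

Import duty = 302533.47 × 7% = 21177.34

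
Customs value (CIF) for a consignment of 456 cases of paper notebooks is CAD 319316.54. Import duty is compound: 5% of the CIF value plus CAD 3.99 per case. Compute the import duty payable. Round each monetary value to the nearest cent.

Ad valorem component: 319316.54 × 5% = 15965.83
Specific component: 456 × 3.99 = 1819.44
Import duty = 15965.83 + 1819.44 = 17785.27

Import duty: CAD 17785.27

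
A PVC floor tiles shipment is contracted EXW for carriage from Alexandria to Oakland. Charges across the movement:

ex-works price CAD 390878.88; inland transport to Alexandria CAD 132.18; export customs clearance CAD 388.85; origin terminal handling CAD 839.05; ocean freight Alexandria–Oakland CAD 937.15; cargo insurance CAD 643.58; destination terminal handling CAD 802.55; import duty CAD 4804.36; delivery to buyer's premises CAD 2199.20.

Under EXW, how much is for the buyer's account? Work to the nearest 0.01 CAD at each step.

Buyer's account: CAD 10746.92

EXW: the seller makes goods available at their premises; the buyer bears all onward costs.
Seller's account: goods 390878.88 = 390878.88
Buyer's account: inland to port 132.18 + export clearance 388.85 + origin terminal 839.05 + freight 937.15 + insurance 643.58 + destination terminal 802.55 + duty 4804.36 + delivery 2199.20 = 10746.92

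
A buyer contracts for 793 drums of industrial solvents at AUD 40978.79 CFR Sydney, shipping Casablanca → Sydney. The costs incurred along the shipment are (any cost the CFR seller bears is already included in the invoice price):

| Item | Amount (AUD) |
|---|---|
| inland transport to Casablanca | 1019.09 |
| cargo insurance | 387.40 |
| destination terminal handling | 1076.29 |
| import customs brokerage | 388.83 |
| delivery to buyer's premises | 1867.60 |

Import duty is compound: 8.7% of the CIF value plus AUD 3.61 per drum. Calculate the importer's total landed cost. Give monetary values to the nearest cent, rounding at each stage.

Total landed cost: AUD 51160.50

CFR: the seller pays costs through ocean freight to the destination port, but not insurance.
Already in the invoice (seller's account under CFR): inland to port — exclude.
CIF value = CFR price + insurance = 40978.79 + 387.40 = 41366.19
Ad valorem component: 41366.19 × 8.7% = 3598.86
Specific component: 793 × 3.61 = 2862.73
Import duty = 3598.86 + 2862.73 = 6461.59
Buyer bears: insurance 387.40 + destination terminal 1076.29 + brokerage 388.83 + delivery 1867.60 + duty 6461.59 = 10181.71
Landed cost = invoice 40978.79 + 10181.71 = 51160.50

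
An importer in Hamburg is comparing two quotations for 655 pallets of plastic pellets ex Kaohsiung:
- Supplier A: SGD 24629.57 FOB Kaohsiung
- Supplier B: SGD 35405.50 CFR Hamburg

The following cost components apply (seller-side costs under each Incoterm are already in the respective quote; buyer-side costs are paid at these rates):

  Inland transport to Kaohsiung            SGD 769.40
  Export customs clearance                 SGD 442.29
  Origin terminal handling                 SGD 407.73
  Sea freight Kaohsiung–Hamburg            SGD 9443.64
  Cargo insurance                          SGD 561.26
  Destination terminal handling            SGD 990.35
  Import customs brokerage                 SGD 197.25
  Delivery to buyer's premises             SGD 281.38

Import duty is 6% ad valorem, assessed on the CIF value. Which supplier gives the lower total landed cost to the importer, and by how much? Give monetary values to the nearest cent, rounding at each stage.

Supplier A is cheaper by SGD 1412.23

Supplier A (FOB):
CIF value = FOB price + freight + insurance = 24629.57 + 9443.64 + 561.26 = 34634.47
Import duty = 34634.47 × 6% = 2078.07
Buyer bears (A): 9443.64 + 561.26 + 990.35 + 197.25 + 281.38 = 11473.88
Landed cost (A) = invoice 24629.57 + 11473.88 + duty 2078.07 = 38181.52
Supplier B (CFR):
CIF value = CFR price + insurance = 35405.50 + 561.26 = 35966.76
Import duty = 35966.76 × 6% = 2158.01
Buyer bears (B): 561.26 + 990.35 + 197.25 + 281.38 = 2030.24
Landed cost (B) = invoice 35405.50 + 2030.24 + duty 2158.01 = 39593.75
Difference = |38181.52 − 39593.75| = 1412.23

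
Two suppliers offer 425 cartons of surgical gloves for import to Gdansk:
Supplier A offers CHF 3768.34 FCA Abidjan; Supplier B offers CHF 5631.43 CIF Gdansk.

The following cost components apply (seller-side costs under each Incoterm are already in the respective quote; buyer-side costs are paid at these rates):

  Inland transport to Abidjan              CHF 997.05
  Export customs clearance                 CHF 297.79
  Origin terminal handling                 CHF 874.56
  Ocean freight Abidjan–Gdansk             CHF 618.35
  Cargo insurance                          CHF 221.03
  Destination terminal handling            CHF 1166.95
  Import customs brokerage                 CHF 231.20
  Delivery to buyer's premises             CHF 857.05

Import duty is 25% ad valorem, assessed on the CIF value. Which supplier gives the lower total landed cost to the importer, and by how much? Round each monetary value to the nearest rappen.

Supplier A (FCA):
CIF value = FCA price + origin terminal + freight + insurance = 3768.34 + 874.56 + 618.35 + 221.03 = 5482.28
Import duty = 5482.28 × 25% = 1370.57
Buyer bears (A): 874.56 + 618.35 + 221.03 + 1166.95 + 231.20 + 857.05 = 3969.14
Landed cost (A) = invoice 3768.34 + 3969.14 + duty 1370.57 = 9108.05
Supplier B (CIF):
The CIF price already equals the CIF value: 5631.43
Import duty = 5631.43 × 25% = 1407.86
Buyer bears (B): 1166.95 + 231.20 + 857.05 = 2255.20
Landed cost (B) = invoice 5631.43 + 2255.20 + duty 1407.86 = 9294.49
Difference = |9108.05 − 9294.49| = 186.44

Supplier A is cheaper by CHF 186.44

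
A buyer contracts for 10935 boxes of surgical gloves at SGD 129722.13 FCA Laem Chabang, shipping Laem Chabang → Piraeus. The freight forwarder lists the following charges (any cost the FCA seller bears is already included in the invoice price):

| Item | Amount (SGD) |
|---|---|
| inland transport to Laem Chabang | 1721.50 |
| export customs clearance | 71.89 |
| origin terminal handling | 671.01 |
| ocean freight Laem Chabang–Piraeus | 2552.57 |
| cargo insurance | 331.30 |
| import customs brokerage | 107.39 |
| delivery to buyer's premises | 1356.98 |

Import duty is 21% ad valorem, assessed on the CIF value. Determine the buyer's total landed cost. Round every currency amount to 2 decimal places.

FCA: the seller delivers export-cleared goods to the carrier; the buyer bears costs from that point.
Already in the invoice (seller's account under FCA): inland to port, export clearance — exclude.
CIF value = FCA price + origin terminal + freight + insurance = 129722.13 + 671.01 + 2552.57 + 331.30 = 133277.01
Import duty = 133277.01 × 21% = 27988.17
Buyer bears: origin terminal 671.01 + freight 2552.57 + insurance 331.30 + brokerage 107.39 + delivery 1356.98 + duty 27988.17 = 33007.42
Landed cost = invoice 129722.13 + 33007.42 = 162729.55

Total landed cost: SGD 162729.55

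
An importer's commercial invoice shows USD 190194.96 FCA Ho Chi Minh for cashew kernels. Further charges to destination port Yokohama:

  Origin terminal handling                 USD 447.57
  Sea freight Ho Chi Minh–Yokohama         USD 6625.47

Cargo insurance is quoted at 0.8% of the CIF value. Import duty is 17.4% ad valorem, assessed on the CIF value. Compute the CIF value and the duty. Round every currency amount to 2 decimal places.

Let C be the CIF value. C = FCA price + pre-shipment costs + freight + 0.8% × C
C − 0.8% × C = 190194.96 + 447.57 + 6625.47
0.992 × C = 197268.00
C = 197268.00 / 0.992 = 198858.87
Insurance premium = 0.8% × 198858.87 = 1590.87
Import duty = 198858.87 × 17.4% = 34601.44

CIF value: USD 198858.87; import duty: USD 34601.44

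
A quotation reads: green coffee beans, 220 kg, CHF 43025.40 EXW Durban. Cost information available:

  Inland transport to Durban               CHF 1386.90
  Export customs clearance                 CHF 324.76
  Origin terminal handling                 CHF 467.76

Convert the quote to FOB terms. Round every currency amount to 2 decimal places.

FOB price: CHF 45204.82

From EXW to FOB, the seller additionally bears: inland to port, export clearance, origin terminal.
FOB price = 43025.40 + 1386.90 + 324.76 + 467.76 = 45204.82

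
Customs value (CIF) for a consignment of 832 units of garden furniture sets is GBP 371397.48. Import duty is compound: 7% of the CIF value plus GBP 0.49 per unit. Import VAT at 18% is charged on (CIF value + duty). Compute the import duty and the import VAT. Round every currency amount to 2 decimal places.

Ad valorem component: 371397.48 × 7% = 25997.82
Specific component: 832 × 0.49 = 407.68
Import duty = 25997.82 + 407.68 = 26405.50
VAT base = CIF + duty = 371397.48 + 26405.50 = 397802.98
Import VAT = 397802.98 × 18% = 71604.54

Import duty: GBP 26405.50; import VAT: GBP 71604.54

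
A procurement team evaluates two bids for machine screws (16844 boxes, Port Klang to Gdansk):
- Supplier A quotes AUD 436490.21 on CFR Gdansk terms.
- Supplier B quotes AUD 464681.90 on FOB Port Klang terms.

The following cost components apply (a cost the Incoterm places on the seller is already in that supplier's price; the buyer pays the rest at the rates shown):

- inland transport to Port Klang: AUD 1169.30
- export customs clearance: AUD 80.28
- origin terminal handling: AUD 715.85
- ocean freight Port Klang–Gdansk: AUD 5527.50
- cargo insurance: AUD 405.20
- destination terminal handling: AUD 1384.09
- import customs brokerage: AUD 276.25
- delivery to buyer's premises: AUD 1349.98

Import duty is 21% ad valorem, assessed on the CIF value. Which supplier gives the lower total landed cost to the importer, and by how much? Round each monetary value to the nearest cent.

Supplier A is cheaper by AUD 40800.22

Supplier A (CFR):
CIF value = CFR price + insurance = 436490.21 + 405.20 = 436895.41
Import duty = 436895.41 × 21% = 91748.04
Buyer bears (A): 405.20 + 1384.09 + 276.25 + 1349.98 = 3415.52
Landed cost (A) = invoice 436490.21 + 3415.52 + duty 91748.04 = 531653.77
Supplier B (FOB):
CIF value = FOB price + freight + insurance = 464681.90 + 5527.50 + 405.20 = 470614.60
Import duty = 470614.60 × 21% = 98829.07
Buyer bears (B): 5527.50 + 405.20 + 1384.09 + 276.25 + 1349.98 = 8943.02
Landed cost (B) = invoice 464681.90 + 8943.02 + duty 98829.07 = 572453.99
Difference = |531653.77 − 572453.99| = 40800.22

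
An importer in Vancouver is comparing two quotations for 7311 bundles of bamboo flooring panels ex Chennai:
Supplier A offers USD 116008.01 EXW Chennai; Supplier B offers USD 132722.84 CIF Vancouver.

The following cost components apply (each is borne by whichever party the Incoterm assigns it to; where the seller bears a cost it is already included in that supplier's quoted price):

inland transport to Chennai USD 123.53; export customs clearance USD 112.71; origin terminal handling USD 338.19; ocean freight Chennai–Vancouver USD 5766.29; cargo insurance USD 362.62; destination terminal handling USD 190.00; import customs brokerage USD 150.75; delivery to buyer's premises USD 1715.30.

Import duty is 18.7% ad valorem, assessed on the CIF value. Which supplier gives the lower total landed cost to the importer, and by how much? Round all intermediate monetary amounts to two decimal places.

Supplier A (EXW):
CIF value = EXW price + inland to port + export clearance + origin terminal + freight + insurance = 116008.01 + 123.53 + 112.71 + 338.19 + 5766.29 + 362.62 = 122711.35
Import duty = 122711.35 × 18.7% = 22947.02
Buyer bears (A): 123.53 + 112.71 + 338.19 + 5766.29 + 362.62 + 190.00 + 150.75 + 1715.30 = 8759.39
Landed cost (A) = invoice 116008.01 + 8759.39 + duty 22947.02 = 147714.42
Supplier B (CIF):
The CIF price already equals the CIF value: 132722.84
Import duty = 132722.84 × 18.7% = 24819.17
Buyer bears (B): 190.00 + 150.75 + 1715.30 = 2056.05
Landed cost (B) = invoice 132722.84 + 2056.05 + duty 24819.17 = 159598.06
Difference = |147714.42 − 159598.06| = 11883.64

Supplier A is cheaper by USD 11883.64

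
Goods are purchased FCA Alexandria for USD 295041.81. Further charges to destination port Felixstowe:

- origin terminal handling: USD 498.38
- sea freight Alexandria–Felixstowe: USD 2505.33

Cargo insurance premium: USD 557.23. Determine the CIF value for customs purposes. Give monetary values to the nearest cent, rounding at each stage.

CIF = FCA price + pre-shipment costs + freight + insurance
CIF = 295041.81 + 498.38 + 2505.33 + 557.23 = 298602.75

CIF value: USD 298602.75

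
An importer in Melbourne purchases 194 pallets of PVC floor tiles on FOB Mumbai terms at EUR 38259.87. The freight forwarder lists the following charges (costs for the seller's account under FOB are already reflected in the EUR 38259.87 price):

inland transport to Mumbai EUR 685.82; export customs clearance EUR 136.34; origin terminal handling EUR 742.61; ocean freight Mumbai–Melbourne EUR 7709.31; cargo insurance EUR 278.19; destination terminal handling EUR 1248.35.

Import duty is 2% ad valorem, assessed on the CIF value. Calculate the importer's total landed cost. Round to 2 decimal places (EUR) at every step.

FOB: the seller bears costs until goods are on board at the origin port; the buyer bears freight, insurance and all costs thereafter.
Already in the invoice (seller's account under FOB): inland to port, export clearance, origin terminal — exclude.
CIF value = FOB price + freight + insurance = 38259.87 + 7709.31 + 278.19 = 46247.37
Import duty = 46247.37 × 2% = 924.95
Buyer bears: freight 7709.31 + insurance 278.19 + destination terminal 1248.35 + duty 924.95 = 10160.80
Landed cost = invoice 38259.87 + 10160.80 = 48420.67

Total landed cost: EUR 48420.67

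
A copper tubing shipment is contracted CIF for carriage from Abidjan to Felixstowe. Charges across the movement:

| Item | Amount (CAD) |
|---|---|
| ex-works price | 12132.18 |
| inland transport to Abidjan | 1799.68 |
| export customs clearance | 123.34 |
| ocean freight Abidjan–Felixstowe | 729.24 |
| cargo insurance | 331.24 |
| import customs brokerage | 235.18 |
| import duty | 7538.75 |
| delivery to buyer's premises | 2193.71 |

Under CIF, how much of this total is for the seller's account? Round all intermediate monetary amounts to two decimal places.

Seller's account: CAD 15115.68

CIF: the seller pays costs through ocean freight and marine insurance to the destination port.
Seller's account: goods 12132.18 + inland to port 1799.68 + export clearance 123.34 + freight 729.24 + insurance 331.24 = 15115.68
Buyer's account: brokerage 235.18 + duty 7538.75 + delivery 2193.71 = 9967.64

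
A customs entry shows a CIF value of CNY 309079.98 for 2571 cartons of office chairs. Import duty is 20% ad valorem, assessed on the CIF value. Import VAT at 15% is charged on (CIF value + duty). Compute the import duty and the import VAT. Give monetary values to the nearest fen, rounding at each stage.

Import duty = 309079.98 × 20% = 61816.00
VAT base = CIF + duty = 309079.98 + 61816.00 = 370895.98
Import VAT = 370895.98 × 15% = 55634.40

Import duty: CNY 61816.00; import VAT: CNY 55634.40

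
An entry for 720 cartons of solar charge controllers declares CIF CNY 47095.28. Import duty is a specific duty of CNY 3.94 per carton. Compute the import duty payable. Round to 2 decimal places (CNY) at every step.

Import duty = 720 × 3.94 = 2836.80

Import duty: CNY 2836.80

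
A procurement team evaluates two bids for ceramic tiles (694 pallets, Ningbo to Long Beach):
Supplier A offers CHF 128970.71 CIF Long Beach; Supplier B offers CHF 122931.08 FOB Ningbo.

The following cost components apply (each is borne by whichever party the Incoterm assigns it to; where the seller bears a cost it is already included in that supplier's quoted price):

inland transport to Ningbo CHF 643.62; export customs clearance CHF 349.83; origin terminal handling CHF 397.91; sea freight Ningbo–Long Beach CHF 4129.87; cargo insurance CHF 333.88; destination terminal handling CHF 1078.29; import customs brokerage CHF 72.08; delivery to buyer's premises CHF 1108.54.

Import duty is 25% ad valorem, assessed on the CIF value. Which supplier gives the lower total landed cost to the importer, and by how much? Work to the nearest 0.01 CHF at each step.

Supplier B is cheaper by CHF 1969.85

Supplier A (CIF):
The CIF price already equals the CIF value: 128970.71
Import duty = 128970.71 × 25% = 32242.68
Buyer bears (A): 1078.29 + 72.08 + 1108.54 = 2258.91
Landed cost (A) = invoice 128970.71 + 2258.91 + duty 32242.68 = 163472.30
Supplier B (FOB):
CIF value = FOB price + freight + insurance = 122931.08 + 4129.87 + 333.88 = 127394.83
Import duty = 127394.83 × 25% = 31848.71
Buyer bears (B): 4129.87 + 333.88 + 1078.29 + 72.08 + 1108.54 = 6722.66
Landed cost (B) = invoice 122931.08 + 6722.66 + duty 31848.71 = 161502.45
Difference = |163472.30 − 161502.45| = 1969.85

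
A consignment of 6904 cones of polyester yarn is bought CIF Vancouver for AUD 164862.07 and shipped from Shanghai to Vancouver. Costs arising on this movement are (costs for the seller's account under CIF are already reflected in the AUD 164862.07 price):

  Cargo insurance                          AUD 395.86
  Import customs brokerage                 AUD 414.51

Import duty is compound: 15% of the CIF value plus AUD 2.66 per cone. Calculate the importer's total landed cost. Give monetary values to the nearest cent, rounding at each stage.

CIF: the seller pays costs through ocean freight and marine insurance to the destination port.
Already in the invoice (seller's account under CIF): insurance — exclude.
The CIF price already equals the CIF value: 164862.07
Ad valorem component: 164862.07 × 15% = 24729.31
Specific component: 6904 × 2.66 = 18364.64
Import duty = 24729.31 + 18364.64 = 43093.95
Buyer bears: brokerage 414.51 + duty 43093.95 = 43508.46
Landed cost = invoice 164862.07 + 43508.46 = 208370.53

Total landed cost: AUD 208370.53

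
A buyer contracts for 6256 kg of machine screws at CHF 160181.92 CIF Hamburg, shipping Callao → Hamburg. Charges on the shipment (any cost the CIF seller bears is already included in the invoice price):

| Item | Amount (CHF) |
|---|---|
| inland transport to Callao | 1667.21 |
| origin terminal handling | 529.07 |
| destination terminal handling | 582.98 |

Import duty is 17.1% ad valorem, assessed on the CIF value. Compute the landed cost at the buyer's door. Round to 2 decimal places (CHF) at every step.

Total landed cost: CHF 188156.01

CIF: the seller pays costs through ocean freight and marine insurance to the destination port.
Already in the invoice (seller's account under CIF): inland to port, origin terminal — exclude.
The CIF price already equals the CIF value: 160181.92
Import duty = 160181.92 × 17.1% = 27391.11
Buyer bears: destination terminal 582.98 + duty 27391.11 = 27974.09
Landed cost = invoice 160181.92 + 27974.09 = 188156.01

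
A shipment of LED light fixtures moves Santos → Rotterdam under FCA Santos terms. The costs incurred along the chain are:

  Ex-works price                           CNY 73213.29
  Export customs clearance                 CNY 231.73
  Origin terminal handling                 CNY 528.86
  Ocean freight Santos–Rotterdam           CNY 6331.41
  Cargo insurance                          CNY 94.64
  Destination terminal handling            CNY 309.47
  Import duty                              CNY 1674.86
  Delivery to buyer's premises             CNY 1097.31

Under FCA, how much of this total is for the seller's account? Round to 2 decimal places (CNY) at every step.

Seller's account: CNY 73445.02

FCA: the seller delivers export-cleared goods to the carrier; the buyer bears costs from that point.
Seller's account: goods 73213.29 + export clearance 231.73 = 73445.02
Buyer's account: origin terminal 528.86 + freight 6331.41 + insurance 94.64 + destination terminal 309.47 + duty 1674.86 + delivery 1097.31 = 10036.55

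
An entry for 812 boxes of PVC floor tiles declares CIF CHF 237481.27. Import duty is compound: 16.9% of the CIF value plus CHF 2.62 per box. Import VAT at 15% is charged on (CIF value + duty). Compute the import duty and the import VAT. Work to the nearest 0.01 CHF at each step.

Import duty: CHF 42261.77; import VAT: CHF 41961.46

Ad valorem component: 237481.27 × 16.9% = 40134.33
Specific component: 812 × 2.62 = 2127.44
Import duty = 40134.33 + 2127.44 = 42261.77
VAT base = CIF + duty = 237481.27 + 42261.77 = 279743.04
Import VAT = 279743.04 × 15% = 41961.46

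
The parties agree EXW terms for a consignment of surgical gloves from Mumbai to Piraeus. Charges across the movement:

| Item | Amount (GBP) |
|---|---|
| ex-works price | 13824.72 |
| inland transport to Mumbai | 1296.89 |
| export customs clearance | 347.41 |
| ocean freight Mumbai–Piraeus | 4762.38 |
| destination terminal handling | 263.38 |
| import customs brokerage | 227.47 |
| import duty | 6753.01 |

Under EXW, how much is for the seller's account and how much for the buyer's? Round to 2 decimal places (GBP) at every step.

Seller: GBP 13824.72; buyer: GBP 13650.54

EXW: the seller makes goods available at their premises; the buyer bears all onward costs.
Seller's account: goods 13824.72 = 13824.72
Buyer's account: inland to port 1296.89 + export clearance 347.41 + freight 4762.38 + destination terminal 263.38 + brokerage 227.47 + duty 6753.01 = 13650.54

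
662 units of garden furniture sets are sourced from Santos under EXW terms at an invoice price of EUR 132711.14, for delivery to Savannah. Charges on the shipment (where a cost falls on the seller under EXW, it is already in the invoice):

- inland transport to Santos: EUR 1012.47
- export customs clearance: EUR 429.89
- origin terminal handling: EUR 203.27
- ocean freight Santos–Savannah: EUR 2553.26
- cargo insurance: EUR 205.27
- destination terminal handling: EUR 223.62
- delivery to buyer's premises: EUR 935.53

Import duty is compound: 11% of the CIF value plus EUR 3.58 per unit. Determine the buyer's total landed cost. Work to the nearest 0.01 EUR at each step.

EXW: the seller makes goods available at their premises; the buyer bears all onward costs.
CIF value = EXW price + inland to port + export clearance + origin terminal + freight + insurance = 132711.14 + 1012.47 + 429.89 + 203.27 + 2553.26 + 205.27 = 137115.30
Ad valorem component: 137115.30 × 11% = 15082.68
Specific component: 662 × 3.58 = 2369.96
Import duty = 15082.68 + 2369.96 = 17452.64
Buyer bears: inland to port 1012.47 + export clearance 429.89 + origin terminal 203.27 + freight 2553.26 + insurance 205.27 + destination terminal 223.62 + delivery 935.53 + duty 17452.64 = 23015.95
Landed cost = invoice 132711.14 + 23015.95 = 155727.09

Total landed cost: EUR 155727.09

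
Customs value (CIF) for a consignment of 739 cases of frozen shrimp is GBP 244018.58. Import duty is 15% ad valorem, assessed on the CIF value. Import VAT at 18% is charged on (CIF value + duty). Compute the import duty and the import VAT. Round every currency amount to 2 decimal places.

Import duty: GBP 36602.79; import VAT: GBP 50511.85

Import duty = 244018.58 × 15% = 36602.79
VAT base = CIF + duty = 244018.58 + 36602.79 = 280621.37
Import VAT = 280621.37 × 18% = 50511.85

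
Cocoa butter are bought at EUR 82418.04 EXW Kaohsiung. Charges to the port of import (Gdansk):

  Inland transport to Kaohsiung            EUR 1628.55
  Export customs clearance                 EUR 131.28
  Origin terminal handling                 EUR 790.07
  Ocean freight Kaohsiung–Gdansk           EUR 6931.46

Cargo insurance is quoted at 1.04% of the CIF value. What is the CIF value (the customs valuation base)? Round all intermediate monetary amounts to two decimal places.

Let C be the CIF value. C = EXW price + pre-shipment costs + freight + 1.04% × C
C − 1.04% × C = 82418.04 + 1628.55 + 131.28 + 790.07 + 6931.46
0.9896 × C = 91899.40
C = 91899.40 / 0.9896 = 92865.20
Insurance premium = 1.04% × 92865.20 = 965.80

CIF value: EUR 92865.20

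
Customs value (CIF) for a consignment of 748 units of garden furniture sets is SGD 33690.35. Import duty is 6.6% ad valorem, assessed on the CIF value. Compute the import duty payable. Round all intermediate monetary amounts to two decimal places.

Import duty = 33690.35 × 6.6% = 2223.56

Import duty: SGD 2223.56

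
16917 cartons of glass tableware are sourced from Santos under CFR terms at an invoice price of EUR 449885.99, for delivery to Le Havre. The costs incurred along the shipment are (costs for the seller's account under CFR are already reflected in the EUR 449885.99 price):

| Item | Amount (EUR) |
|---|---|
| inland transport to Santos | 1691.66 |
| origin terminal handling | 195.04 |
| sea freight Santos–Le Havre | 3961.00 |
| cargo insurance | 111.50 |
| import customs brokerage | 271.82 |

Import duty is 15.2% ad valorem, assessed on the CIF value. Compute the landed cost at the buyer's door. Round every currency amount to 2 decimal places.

CFR: the seller pays costs through ocean freight to the destination port, but not insurance.
Already in the invoice (seller's account under CFR): inland to port, origin terminal, freight — exclude.
CIF value = CFR price + insurance = 449885.99 + 111.50 = 449997.49
Import duty = 449997.49 × 15.2% = 68399.62
Buyer bears: insurance 111.50 + brokerage 271.82 + duty 68399.62 = 68782.94
Landed cost = invoice 449885.99 + 68782.94 = 518668.93

Total landed cost: EUR 518668.93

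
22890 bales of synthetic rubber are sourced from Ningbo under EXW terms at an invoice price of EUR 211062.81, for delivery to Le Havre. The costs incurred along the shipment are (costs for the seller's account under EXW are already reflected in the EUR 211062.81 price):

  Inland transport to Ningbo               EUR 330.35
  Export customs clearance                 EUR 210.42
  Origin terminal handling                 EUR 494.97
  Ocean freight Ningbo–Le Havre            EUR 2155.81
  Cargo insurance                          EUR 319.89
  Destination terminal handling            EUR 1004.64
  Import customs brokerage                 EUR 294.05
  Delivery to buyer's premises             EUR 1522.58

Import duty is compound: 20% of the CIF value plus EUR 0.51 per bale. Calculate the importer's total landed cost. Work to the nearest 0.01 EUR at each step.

EXW: the seller makes goods available at their premises; the buyer bears all onward costs.
CIF value = EXW price + inland to port + export clearance + origin terminal + freight + insurance = 211062.81 + 330.35 + 210.42 + 494.97 + 2155.81 + 319.89 = 214574.25
Ad valorem component: 214574.25 × 20% = 42914.85
Specific component: 22890 × 0.51 = 11673.90
Import duty = 42914.85 + 11673.90 = 54588.75
Buyer bears: inland to port 330.35 + export clearance 210.42 + origin terminal 494.97 + freight 2155.81 + insurance 319.89 + destination terminal 1004.64 + brokerage 294.05 + delivery 1522.58 + duty 54588.75 = 60921.46
Landed cost = invoice 211062.81 + 60921.46 = 271984.27

Total landed cost: EUR 271984.27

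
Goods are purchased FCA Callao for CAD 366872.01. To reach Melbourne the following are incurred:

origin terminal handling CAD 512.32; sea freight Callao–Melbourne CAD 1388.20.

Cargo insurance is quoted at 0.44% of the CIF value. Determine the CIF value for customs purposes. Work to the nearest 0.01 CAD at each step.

Let C be the CIF value. C = FCA price + pre-shipment costs + freight + 0.44% × C
C − 0.44% × C = 366872.01 + 512.32 + 1388.20
0.9956 × C = 368772.53
C = 368772.53 / 0.9956 = 370402.30
Insurance premium = 0.44% × 370402.30 = 1629.77

CIF value: CAD 370402.30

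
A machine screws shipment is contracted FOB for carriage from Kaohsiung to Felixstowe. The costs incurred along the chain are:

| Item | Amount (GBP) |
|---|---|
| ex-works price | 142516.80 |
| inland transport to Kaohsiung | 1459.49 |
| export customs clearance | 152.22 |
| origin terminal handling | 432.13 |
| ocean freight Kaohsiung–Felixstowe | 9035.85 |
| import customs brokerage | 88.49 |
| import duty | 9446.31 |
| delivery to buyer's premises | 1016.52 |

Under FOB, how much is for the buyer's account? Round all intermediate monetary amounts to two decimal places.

Buyer's account: GBP 19587.17

FOB: the seller bears costs until goods are on board at the origin port; the buyer bears freight, insurance and all costs thereafter.
Seller's account: goods 142516.80 + inland to port 1459.49 + export clearance 152.22 + origin terminal 432.13 = 144560.64
Buyer's account: freight 9035.85 + brokerage 88.49 + duty 9446.31 + delivery 1016.52 = 19587.17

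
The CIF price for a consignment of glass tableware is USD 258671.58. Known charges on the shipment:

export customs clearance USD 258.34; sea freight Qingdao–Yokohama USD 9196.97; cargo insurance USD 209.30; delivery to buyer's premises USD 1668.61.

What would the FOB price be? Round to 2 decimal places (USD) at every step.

Not relevant to the conversion: export clearance — on the seller under both CIF and FOB; already in the CIF price and stays in the FOB price. delivery — on the buyer under both terms; not part of either seller's price.
From CIF to FOB, the seller no longer bears: freight, insurance.
FOB price = 258671.58 − 9196.97 − 209.30 = 249265.31

FOB price: USD 249265.31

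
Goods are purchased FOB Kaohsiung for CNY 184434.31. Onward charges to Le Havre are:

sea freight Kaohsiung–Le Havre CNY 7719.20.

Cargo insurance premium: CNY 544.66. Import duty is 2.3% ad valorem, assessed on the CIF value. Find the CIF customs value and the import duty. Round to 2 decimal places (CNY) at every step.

CIF = FOB price + freight + insurance
CIF = 184434.31 + 7719.20 + 544.66 = 192698.17
Import duty = 192698.17 × 2.3% = 4432.06

CIF value: CNY 192698.17; import duty: CNY 4432.06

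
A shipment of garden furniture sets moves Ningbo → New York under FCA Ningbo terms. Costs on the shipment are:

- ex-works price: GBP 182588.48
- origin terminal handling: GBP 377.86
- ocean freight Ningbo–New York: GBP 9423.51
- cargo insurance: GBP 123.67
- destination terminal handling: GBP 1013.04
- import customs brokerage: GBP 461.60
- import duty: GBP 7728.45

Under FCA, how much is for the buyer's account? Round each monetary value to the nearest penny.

FCA: the seller delivers export-cleared goods to the carrier; the buyer bears costs from that point.
Seller's account: goods 182588.48 = 182588.48
Buyer's account: origin terminal 377.86 + freight 9423.51 + insurance 123.67 + destination terminal 1013.04 + brokerage 461.60 + duty 7728.45 = 19128.13

Buyer's account: GBP 19128.13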